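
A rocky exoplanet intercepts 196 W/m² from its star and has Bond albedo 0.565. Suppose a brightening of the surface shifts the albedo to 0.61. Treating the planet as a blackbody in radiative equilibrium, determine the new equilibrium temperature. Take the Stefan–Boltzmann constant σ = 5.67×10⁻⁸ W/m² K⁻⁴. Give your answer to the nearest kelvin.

135 K

T₂ = [S(1−α₂)/(4σ)]^(1/4) = [196.0·0.39/(4σ)]^(1/4) = 135.5 K.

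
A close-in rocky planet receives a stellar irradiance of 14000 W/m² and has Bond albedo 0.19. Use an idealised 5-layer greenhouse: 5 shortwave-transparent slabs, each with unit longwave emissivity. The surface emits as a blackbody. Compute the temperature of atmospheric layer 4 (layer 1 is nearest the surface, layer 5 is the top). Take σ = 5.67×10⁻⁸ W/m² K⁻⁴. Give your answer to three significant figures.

Top-of-atmosphere balance: σT_e⁴ = S(1−α)/4 = 2835 W/m² → T_e = 472.9 K.
The net upward flux σT_e⁴ is constant between every pair of levels, so T_k⁴ = (N+1−k)T_e⁴.
T_4 = (2)^(1/4)·472.9 = 562.3 K.

562 K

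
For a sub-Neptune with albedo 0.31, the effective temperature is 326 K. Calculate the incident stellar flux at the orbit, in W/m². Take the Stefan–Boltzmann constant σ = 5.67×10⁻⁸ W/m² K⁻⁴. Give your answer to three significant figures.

Invert the energy balance for S: S = 4σT⁴/(1−α).
The emitted flux is σT⁴ = 640.4 W/m².
S = 4·640.4/0.69 = 3712 W/m².

3710 W/m²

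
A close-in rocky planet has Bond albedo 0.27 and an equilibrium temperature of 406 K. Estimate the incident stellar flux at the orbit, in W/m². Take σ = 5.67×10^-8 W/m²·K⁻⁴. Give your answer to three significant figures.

8440 W/m²

Invert the energy balance for S: S = 4σT⁴/(1−α).
σT⁴ = 5.67×10⁻⁸·(406)⁴ = 1541 W/m².
So S = 4×1541/(1−0.27) = 8442 W/m².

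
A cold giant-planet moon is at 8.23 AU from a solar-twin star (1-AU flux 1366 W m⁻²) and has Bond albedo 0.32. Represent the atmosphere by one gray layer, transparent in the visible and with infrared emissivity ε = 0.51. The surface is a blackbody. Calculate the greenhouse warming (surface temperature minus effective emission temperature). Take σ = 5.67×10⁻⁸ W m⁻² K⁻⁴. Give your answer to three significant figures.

6.73 K

Flux at the orbit: S = 1366/(8.23)² = 20.17 W m⁻².
The planet radiates to space at T_e = [S(1−α)/(4σ)]^(1/4) = 88.18 K.
The surface balance (absorbed SW + ε·downward IR = σT_s⁴) with T_a⁴ = T_s⁴/2 reduces to T_s = T_e·[2/(2−ε)]^¼ = 94.92 K.
The atmosphere warms the surface by 6.734 K.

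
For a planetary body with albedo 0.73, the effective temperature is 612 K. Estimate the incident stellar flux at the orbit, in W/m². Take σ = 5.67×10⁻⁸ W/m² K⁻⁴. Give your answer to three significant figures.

Invert the energy balance for S: S = 4σT⁴/(1−α).
The emitted flux is σT⁴ = 7954 W/m².
S = 4·7954/0.27 = 1.178×10^5 W/m².

1.18×10^5 W/m²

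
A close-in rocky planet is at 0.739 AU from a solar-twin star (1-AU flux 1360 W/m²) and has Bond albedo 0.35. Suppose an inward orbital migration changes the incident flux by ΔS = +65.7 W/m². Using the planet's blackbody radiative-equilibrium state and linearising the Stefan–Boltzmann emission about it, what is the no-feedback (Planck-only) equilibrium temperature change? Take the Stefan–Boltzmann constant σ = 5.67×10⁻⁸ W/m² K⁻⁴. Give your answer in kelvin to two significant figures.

1.9 kelvin

By the inverse-square law, S = 1360/0.739² = 2490 W/m².
The baseline emission temperature is T_e = 290.7 K.
Only a fraction (1−α) is absorbed and it's spread over 4πR², so ΔF = (1−α)ΔS/4 = 10.68 W/m².
Planck response: λ_P = 4σT_e³ = 4·5.67×10⁻⁸·(290.7)³ = 5.569 W/m²/K.
Hence the no-feedback warming is ΔF/(4σT_e³) = 1.92 K.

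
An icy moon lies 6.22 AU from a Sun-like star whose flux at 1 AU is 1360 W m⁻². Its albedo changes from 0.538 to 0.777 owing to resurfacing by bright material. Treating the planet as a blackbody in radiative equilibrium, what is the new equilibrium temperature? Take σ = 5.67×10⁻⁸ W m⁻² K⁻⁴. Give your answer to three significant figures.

Irradiance scales as 1/d², so S = 1360 W m⁻² × (1/6.22)² = 35.15 W m⁻².
New equilibrium: T₂ = [(1−0.777)·35.15/(4σ)]^(1/4) = 76.68 K.

76.7 K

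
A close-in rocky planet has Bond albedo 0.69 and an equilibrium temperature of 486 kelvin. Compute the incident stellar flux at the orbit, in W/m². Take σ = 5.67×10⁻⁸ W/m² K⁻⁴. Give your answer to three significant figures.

From S(1−α)/4 = σT⁴: S = 4σT⁴/(1−α).
The emitted flux is σT⁴ = 3163 W/m².
So S = 4×3163/(1−0.69) = 40820 W/m².

40800 W/m²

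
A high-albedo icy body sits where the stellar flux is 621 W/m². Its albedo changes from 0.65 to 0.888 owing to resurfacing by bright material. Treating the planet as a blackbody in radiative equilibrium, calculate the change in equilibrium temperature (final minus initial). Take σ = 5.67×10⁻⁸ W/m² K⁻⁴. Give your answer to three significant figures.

-43.6 K

Before: T₁ = [621.0·0.35/(4σ)]^(1/4) = 175.9 K.
With α = 0.888, T₂ = 132.3 K.
Change: 132.3 − 175.9 = -43.61 K.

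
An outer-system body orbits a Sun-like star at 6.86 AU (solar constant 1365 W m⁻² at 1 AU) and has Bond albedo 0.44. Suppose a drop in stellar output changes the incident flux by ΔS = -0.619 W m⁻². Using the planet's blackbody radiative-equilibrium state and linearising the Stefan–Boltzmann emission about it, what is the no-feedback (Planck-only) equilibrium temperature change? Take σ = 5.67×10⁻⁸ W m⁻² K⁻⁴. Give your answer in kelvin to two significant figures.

-0.49 K

Flux at the orbit: S = 1365/(6.86)² = 29.01 W m⁻².
Unperturbed T_e = [29.01·(1−0.44)/(4σ)]^¼ = 91.99 K.
TOA radiative forcing: ΔF = (1−α)ΔS/4 = 0.56·(-0.619)/4 = -0.08666 W m⁻².
Planck response: λ_P = 4σT_e³ = 4·5.67×10⁻⁸·(91.99)³ = 0.1766 W m⁻²/K.
Hence the no-feedback warming is ΔF/(4σT_e³) = -0.491 K.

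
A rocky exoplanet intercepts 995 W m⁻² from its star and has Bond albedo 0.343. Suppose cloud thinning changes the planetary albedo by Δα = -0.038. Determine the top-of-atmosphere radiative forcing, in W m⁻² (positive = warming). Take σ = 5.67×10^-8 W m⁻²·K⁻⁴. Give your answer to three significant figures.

9.45 W m⁻²

ΔF = −(S/4)Δα = −(995.0/4)×(-0.038) = 9.453 W m⁻².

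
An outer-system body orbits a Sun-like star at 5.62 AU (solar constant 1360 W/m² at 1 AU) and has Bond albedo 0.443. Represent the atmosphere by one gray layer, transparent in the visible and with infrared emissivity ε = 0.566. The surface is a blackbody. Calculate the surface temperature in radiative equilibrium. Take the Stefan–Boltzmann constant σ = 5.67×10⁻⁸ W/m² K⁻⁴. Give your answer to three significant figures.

110 kelvin

Irradiance scales as 1/d², so S = 1360 W/m² × (1/5.62)² = 43.06 W/m².
At the top of the atmosphere, σT_e⁴ = S(1−α)/4 = 5.996 W/m², giving T_e = 101.4 K.
The surface balance (absorbed SW + ε·downward IR = σT_s⁴) with T_a⁴ = T_s⁴/2 reduces to T_s = T_e·[2/(2−ε)]^¼ = 110.2 K.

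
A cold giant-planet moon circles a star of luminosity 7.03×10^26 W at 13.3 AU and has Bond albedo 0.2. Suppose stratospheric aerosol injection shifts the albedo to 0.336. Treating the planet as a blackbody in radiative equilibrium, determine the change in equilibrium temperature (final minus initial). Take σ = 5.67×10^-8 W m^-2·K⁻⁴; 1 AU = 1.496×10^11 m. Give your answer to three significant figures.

-3.82 K

d = 13.3 × 1.496×10^11 m = 1.990×10^12 m.
S = L/(4πd²) = 14.13 W m^-2.
Before: T₁ = [14.13·0.8/(4σ)]^(1/4) = 84.02 K.
After:  T₂ = [14.13·0.664/(4σ)]^(1/4) = 80.20 K.
Change: 80.20 − 84.02 = -3.824 K.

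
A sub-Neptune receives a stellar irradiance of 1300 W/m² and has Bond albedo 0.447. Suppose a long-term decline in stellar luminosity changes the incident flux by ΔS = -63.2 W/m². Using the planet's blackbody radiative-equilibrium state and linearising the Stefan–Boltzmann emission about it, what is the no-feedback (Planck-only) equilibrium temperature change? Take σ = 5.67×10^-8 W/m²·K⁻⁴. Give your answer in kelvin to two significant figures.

The baseline emission temperature is T_e = 237.3 K.
ΔF = Δ[S(1−α)]/4 = (1−0.447)·-63.2/4 = -8.737 W/m².
Linearising σT⁴ gives d(σT⁴)/dT = 4σT_e³ = 3.030 W/m² per K.
Hence the no-feedback warming is ΔF/(4σT_e³) = -2.88 K.

-2.9 kelvin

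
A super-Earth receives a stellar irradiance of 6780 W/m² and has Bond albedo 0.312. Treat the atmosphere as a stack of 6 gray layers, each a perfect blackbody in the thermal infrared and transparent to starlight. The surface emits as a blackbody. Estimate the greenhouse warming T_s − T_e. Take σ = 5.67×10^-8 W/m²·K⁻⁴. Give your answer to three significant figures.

The effective emission temperature is T_e = [S(1−α)/(4σ)]^¼ = 378.7 K.
Surface: T_s = (7)^¼·T_e = 616.0 K.
So the greenhouse effect raises the surface by 616.0 − 378.7 = 237.3 K.

237 kelvin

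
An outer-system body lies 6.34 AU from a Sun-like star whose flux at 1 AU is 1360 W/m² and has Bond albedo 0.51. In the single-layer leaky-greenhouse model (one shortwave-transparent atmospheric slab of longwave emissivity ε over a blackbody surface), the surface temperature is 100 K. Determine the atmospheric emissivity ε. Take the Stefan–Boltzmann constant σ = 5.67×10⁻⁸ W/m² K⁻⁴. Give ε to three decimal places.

0.538

Irradiance scales as 1/d², so S = 1360 W/m² × (1/6.34)² = 33.83 W/m².
First, T_e = [33.83·(1−0.51)/(4σ)]^(1/4) = 92.47 K.
Inverting T_s⁴ = 2T_e⁴/(2−ε): (T_e/T_s)⁴ = 0.7310, so ε = 2(1 − 0.7310) = 0.5380.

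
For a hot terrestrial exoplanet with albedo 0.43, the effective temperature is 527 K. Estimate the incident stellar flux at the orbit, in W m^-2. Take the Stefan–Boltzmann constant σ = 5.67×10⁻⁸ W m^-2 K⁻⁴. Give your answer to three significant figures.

From S(1−α)/4 = σT⁴: S = 4σT⁴/(1−α).
The emitted flux is σT⁴ = 4373 W m^-2.
So S = 4×4373/(1−0.43) = 30690 W m^-2.

30700 W m^-2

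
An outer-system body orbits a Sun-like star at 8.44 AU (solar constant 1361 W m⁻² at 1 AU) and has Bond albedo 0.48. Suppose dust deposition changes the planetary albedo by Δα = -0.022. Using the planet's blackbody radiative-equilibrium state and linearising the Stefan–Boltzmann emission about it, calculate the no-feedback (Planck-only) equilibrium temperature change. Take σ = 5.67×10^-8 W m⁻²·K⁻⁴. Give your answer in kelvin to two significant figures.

0.86 K

Flux at the orbit: S = 1361/(8.44)² = 19.11 W m⁻².
Unperturbed T_e = [19.11·(1−0.48)/(4σ)]^¼ = 81.35 K.
ΔF = −(S/4)Δα = −(19.11/4)×(-0.022) = 0.1051 W m⁻².
Planck response: λ_P = 4σT_e³ = 4·5.67×10⁻⁸·(81.35)³ = 0.1221 W m⁻²/K.
Hence the no-feedback warming is ΔF/(4σT_e³) = 0.860 K.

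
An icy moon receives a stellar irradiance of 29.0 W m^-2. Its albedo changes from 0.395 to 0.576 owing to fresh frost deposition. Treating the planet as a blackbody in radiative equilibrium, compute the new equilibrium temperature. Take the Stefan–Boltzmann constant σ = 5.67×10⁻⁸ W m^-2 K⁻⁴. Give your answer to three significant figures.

85.8 K

T₂ = [S(1−α₂)/(4σ)]^(1/4) = [29.00·0.424/(4σ)]^(1/4) = 85.81 K.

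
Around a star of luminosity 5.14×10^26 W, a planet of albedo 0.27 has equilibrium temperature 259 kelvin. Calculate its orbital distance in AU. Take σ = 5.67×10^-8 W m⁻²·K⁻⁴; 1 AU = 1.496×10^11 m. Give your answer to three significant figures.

Energy balance gives S = 4σT⁴/(1−α) = 1398 W m⁻².
S = L/(4πd²) → d = √(L/4πS) = √(5.14×10^26/(4π·1398)) = 1.710×10^11 m = 1.143 AU.

1.14 AU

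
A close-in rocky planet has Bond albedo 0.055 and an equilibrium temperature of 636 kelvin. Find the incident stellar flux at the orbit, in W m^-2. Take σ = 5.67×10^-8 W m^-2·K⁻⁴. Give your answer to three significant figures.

Invert the energy balance for S: S = 4σT⁴/(1−α).
The emitted flux is σT⁴ = 9277 W m^-2.
S = 4·9277/0.945 = 39270 W m^-2.

39300 W m^-2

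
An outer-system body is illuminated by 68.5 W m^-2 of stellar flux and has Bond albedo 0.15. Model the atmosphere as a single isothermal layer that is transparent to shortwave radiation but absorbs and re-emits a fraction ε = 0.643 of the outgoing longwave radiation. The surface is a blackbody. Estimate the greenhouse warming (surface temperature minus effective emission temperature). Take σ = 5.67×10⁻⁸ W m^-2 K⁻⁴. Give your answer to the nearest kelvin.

Effective emission temperature (TOA balance): σT_e⁴ = S(1−α)/4 = 14.56 W m^-2 → T_e = 126.6 K.
The surface balance (absorbed SW + ε·downward IR = σT_s⁴) with T_a⁴ = T_s⁴/2 reduces to T_s = T_e·[2/(2−ε)]^¼ = 139.5 K.
Greenhouse warming: T_s − T_e = 12.89 K.

13 K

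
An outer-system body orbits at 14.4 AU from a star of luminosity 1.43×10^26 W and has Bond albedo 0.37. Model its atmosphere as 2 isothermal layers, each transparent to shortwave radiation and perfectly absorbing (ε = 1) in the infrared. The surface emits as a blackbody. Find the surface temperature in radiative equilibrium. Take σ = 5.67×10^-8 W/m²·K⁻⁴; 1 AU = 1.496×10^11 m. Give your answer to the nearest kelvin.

d = 14.4 × 1.496×10^11 m = 2.154×10^12 m.
S = L/(4πd²) = 2.452 W/m².
The effective emission temperature is T_e = [S(1−α)/(4σ)]^¼ = 51.09 K.
With N = 2 opaque layers, T_s = (N+1)^(1/4)·T_e = 3^(1/4)·51.09 = 67.23 K.

67 K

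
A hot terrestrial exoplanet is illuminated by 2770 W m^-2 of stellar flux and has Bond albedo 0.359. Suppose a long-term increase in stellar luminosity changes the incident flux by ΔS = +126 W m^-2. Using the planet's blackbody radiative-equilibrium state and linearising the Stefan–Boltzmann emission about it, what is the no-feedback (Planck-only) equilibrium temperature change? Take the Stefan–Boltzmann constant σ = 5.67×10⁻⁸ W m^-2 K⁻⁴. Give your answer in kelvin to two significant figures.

3.4 K

Reference equilibrium: T_e = [S(1−α)/(4σ)]^(1/4) = 297.5 K.
Only a fraction (1−α) is absorbed and it's spread over 4πR², so ΔF = (1−α)ΔS/4 = 20.19 W m^-2.
The Planck feedback parameter is 4σT_e³ = 5.969 W m^-2/K.
Hence the no-feedback warming is ΔF/(4σT_e³) = 3.38 K.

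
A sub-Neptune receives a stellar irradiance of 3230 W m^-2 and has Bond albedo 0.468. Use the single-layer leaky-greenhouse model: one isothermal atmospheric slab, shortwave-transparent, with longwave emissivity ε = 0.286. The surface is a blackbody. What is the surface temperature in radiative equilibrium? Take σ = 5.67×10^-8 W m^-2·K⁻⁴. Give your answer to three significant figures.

307 kelvin

The planet radiates to space at T_e = [S(1−α)/(4σ)]^(1/4) = 295.0 K.
Surface balance with a leaky layer gives σT_s⁴ = σT_e⁴·2/(2−ε), so T_s = T_e·[2/(2−0.286)]^(1/4) = 306.6 K.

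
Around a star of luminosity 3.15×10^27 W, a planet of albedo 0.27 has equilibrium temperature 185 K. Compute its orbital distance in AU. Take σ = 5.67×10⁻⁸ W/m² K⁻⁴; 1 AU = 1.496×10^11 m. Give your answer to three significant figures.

5.55 AU

Energy balance gives S = 4σT⁴/(1−α) = 363.9 W/m².
S = L/(4πd²) → d = √(L/4πS) = √(3.15×10^27/(4π·363.9)) = 8.299×10^11 m = 5.548 AU.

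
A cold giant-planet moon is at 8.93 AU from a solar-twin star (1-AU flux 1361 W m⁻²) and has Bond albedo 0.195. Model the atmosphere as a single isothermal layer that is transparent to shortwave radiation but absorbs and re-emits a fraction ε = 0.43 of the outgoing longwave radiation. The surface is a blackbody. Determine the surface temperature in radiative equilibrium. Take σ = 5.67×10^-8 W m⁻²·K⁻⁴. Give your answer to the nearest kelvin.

Irradiance scales as 1/d², so S = 1361 W m⁻² × (1/8.93)² = 17.07 W m⁻².
At the top of the atmosphere, σT_e⁴ = S(1−α)/4 = 3.435 W m⁻², giving T_e = 88.22 K.
The surface balance (absorbed SW + ε·downward IR = σT_s⁴) with T_a⁴ = T_s⁴/2 reduces to T_s = T_e·[2/(2−ε)]^¼ = 93.73 K.

94 K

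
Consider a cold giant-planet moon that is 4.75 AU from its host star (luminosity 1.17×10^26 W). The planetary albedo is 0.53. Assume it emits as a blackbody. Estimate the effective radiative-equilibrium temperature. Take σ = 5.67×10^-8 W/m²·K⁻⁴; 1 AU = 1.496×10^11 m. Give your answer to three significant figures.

78.6 kelvin

Orbital distance: d = 4.75 AU = 7.106×10^11 m.
S = L/(4πd²) = 18.44 W/m².
Averaging over the sphere, the absorbed flux is S(1−α)/4 = 2.167 W/m².
In equilibrium σT⁴ equals this, so T = 78.62 K.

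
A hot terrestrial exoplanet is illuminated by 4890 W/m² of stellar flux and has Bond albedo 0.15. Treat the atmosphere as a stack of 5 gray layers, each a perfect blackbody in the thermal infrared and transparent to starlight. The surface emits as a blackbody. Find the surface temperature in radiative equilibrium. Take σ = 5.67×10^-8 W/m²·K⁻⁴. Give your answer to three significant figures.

576 K

The effective emission temperature is T_e = [S(1−α)/(4σ)]^¼ = 367.9 K.
For an N-layer opaque stack, T_s⁴ = (N+1)T_e⁴, hence T_s = (6)^(1/4)×367.9 K = 575.8 K.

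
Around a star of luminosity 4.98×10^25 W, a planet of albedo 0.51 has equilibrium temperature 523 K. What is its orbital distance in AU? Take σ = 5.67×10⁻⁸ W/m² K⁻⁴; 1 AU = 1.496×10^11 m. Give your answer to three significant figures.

Energy balance gives S = 4σT⁴/(1−α) = 34630 W/m².
S = L/(4πd²) → d = √(L/4πS) = √(4.98×10^25/(4π·34630)) = 1.070×10^10 m = 0.07151 AU.

0.0715 AU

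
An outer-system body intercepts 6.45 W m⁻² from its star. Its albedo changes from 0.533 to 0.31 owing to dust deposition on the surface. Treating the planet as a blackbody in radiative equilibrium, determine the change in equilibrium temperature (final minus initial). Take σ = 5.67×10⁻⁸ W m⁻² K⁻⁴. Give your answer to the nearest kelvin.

Before: T₁ = [6.450·0.467/(4σ)]^(1/4) = 60.37 K.
After:  T₂ = [6.450·0.69/(4σ)]^(1/4) = 66.56 K.
Change: 66.56 − 60.37 = 6.188 K.

6 K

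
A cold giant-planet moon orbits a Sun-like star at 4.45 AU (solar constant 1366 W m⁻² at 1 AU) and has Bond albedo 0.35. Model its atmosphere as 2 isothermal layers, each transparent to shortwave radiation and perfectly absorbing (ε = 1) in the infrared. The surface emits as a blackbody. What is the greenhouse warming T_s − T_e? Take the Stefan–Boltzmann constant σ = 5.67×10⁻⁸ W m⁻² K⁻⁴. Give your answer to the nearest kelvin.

37 K

By the inverse-square law, S = 1366/4.45² = 68.98 W m⁻².
Top-of-atmosphere balance: σT_e⁴ = S(1−α)/4 = 11.21 W m⁻² → T_e = 118.6 K.
Surface: T_s = (3)^¼·T_e = 156.1 K.
So the greenhouse effect raises the surface by 156.1 − 118.6 = 37.48 K.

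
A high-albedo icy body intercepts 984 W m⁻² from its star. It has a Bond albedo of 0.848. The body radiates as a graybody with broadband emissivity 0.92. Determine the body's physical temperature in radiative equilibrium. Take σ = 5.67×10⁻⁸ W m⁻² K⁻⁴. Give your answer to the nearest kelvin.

Absorbed flux (global mean): S(1−α)/4 = 984.0·0.152/4 = 37.39 W m⁻².
Equating to εσT⁴ with ε = 0.92: T = (37.39/0.92σ)^(1/4) = 163.6 K.

164 kelvin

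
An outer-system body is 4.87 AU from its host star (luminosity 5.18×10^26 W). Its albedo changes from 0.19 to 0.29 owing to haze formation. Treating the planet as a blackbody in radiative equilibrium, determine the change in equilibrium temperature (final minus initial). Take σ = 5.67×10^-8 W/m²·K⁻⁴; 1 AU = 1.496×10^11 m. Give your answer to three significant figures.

-4.18 K

d = 4.87 × 1.496×10^11 m = 7.286×10^11 m.
Flux at the orbit: S = L/(4πd²) = 5.18×10^26/(4π·(7.29×10^11)²) = 77.66 W/m².
With α = 0.19, T₁ = 129.1 K.
After:  T₂ = [77.66·0.71/(4σ)]^(1/4) = 124.9 K.
ΔT = T₂ − T₁ = -4.182 K.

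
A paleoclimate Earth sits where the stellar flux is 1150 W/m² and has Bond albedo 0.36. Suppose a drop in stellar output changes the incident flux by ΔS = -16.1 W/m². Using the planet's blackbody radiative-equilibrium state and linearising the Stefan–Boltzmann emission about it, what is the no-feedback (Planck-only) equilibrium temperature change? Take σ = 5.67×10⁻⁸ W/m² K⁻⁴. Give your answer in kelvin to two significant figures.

-0.84 K

Reference equilibrium: T_e = [S(1−α)/(4σ)]^(1/4) = 238.7 K.
Only a fraction (1−α) is absorbed and it's spread over 4πR², so ΔF = (1−α)ΔS/4 = -2.576 W/m².
The Planck feedback parameter is 4σT_e³ = 3.084 W/m²/K.
ΔT₀ = ΔF/λ_P = -2.576/3.084 = -0.835 K.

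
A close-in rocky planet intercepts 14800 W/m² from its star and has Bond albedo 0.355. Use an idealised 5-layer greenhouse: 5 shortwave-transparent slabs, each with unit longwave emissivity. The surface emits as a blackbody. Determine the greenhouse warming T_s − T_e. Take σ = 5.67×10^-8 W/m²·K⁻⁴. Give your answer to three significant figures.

256 K

OLR = S(1−α)/4 = 2386 W/m²; the top layer radiates at T_e = 452.9 K.
Surface: T_s = (6)^¼·T_e = 708.9 K.
So the greenhouse effect raises the surface by 708.9 − 452.9 = 256.0 K.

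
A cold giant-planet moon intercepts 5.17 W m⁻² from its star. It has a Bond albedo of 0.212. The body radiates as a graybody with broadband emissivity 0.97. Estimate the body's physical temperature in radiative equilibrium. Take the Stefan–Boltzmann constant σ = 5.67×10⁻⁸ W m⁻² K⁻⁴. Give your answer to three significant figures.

Absorbed flux (global mean): S(1−α)/4 = 5.170·0.788/4 = 1.018 W m⁻².
Radiative balance εσT⁴ = 1.018 gives T = [1.018/(0.97·σ)]^(1/4) = 65.60 K.

65.6 K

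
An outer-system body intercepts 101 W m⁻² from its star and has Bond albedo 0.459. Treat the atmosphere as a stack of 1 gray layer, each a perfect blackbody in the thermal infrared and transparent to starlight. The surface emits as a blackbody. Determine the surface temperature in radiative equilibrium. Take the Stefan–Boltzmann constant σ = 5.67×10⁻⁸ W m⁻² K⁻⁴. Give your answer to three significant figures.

Top-of-atmosphere balance: σT_e⁴ = S(1−α)/4 = 13.66 W m⁻² → T_e = 124.6 K.
Layer-by-layer balance gives σT_s⁴ = (N+1)σT_e⁴, so T_s = 2^¼·124.6 = 148.2 K.

148 K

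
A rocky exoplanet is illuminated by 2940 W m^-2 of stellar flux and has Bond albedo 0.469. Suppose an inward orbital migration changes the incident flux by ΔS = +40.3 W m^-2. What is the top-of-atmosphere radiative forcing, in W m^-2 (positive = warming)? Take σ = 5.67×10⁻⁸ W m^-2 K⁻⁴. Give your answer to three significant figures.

ΔF = Δ[S(1−α)]/4 = (1−0.469)·+40.3/4 = 5.350 W m^-2.

5.35 W m^-2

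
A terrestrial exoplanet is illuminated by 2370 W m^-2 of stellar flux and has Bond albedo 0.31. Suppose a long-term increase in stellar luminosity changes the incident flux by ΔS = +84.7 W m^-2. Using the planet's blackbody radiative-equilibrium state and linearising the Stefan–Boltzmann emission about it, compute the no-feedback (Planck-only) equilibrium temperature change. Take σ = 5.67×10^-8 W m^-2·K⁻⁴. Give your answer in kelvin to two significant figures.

2.6 K

Unperturbed T_e = [2370·(1−0.31)/(4σ)]^¼ = 291.4 K.
ΔF = Δ[S(1−α)]/4 = (1−0.31)·+84.7/4 = 14.61 W m^-2.
Linearising σT⁴ gives d(σT⁴)/dT = 4σT_e³ = 5.612 W m^-2 per K.
ΔT₀ = ΔF/λ_P = 14.61/5.612 = 2.60 K.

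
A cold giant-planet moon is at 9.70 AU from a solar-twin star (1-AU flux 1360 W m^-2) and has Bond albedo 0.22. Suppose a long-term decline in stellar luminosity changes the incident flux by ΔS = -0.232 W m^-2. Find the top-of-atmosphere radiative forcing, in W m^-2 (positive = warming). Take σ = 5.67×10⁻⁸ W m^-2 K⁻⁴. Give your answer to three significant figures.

-0.0452 W m^-2

By the inverse-square law, S = 1360/9.70² = 14.45 W m^-2.
Only a fraction (1−α) is absorbed and it's spread over 4πR², so ΔF = (1−α)ΔS/4 = -0.04524 W m^-2.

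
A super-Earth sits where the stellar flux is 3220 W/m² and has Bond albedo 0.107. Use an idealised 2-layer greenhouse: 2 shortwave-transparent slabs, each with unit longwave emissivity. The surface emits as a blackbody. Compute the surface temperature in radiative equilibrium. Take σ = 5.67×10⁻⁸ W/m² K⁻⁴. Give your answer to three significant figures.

OLR = S(1−α)/4 = 718.9 W/m²; the top layer radiates at T_e = 335.6 K.
For an N-layer opaque stack, T_s⁴ = (N+1)T_e⁴, hence T_s = (3)^(1/4)×335.6 K = 441.6 K.

442 kelvin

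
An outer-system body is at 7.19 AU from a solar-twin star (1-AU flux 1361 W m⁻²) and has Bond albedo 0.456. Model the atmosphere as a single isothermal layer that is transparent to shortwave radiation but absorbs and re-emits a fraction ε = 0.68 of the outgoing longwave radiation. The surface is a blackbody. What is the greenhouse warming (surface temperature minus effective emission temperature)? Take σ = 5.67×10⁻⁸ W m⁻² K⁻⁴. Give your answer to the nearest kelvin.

10 K

Irradiance scales as 1/d², so S = 1361 W m⁻² × (1/7.19)² = 26.33 W m⁻².
Effective emission temperature (TOA balance): σT_e⁴ = S(1−α)/4 = 3.580 W m⁻² → T_e = 89.14 K.
The surface balance (absorbed SW + ε·downward IR = σT_s⁴) with T_a⁴ = T_s⁴/2 reduces to T_s = T_e·[2/(2−ε)]^¼ = 98.90 K.
T_s − T_e = 98.90 − 89.14 = 9.758 K.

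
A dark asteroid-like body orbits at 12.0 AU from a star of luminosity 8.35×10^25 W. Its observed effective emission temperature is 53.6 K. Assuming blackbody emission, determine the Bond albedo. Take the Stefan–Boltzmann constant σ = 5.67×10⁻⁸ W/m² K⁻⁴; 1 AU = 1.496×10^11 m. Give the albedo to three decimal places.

d = 12.0 × 1.496×10^11 m = 1.795×10^12 m.
Spreading L over a sphere of radius d: S = 8.35×10^25/(4π·1.80×10^12²) = 2.062 W/m².
From σT⁴ = S(1−α)/4 we invert for α: 1−α = 4σT⁴/S.
4σT⁴ = 4·5.67×10⁻⁸·(53.6)⁴ = 1.872 W/m².
Hence α = 1 − 1.872/2.062 = 0.0921.

0.092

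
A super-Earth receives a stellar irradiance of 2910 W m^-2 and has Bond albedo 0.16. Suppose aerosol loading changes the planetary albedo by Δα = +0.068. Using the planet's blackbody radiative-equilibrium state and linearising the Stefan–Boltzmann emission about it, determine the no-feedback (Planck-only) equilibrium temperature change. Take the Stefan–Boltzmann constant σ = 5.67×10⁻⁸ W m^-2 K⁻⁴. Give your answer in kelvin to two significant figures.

-6.5 kelvin

The baseline emission temperature is T_e = 322.2 K.
ΔF = −(S/4)Δα = −(2910/4)×(+0.068) = -49.47 W m^-2.
Linearising σT⁴ gives d(σT⁴)/dT = 4σT_e³ = 7.586 W m^-2 per K.
So ΔT₀ = -49.47/7.586 = -6.52 K.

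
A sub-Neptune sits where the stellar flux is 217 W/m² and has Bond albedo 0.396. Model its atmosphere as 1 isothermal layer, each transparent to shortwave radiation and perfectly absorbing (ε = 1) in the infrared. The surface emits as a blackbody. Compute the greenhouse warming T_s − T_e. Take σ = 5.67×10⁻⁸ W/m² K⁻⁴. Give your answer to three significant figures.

29.3 K

Top-of-atmosphere balance: σT_e⁴ = S(1−α)/4 = 32.77 W/m² → T_e = 155.0 K.
T_s = (N+1)^(1/4)·T_e = 184.4 K.
So the greenhouse effect raises the surface by 184.4 − 155.0 = 29.34 K.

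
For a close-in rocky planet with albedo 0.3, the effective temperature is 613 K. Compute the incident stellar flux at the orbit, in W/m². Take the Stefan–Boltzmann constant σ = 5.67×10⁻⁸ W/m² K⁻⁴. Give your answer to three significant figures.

From S(1−α)/4 = σT⁴: S = 4σT⁴/(1−α).
The emitted flux is σT⁴ = 8006 W/m².
So S = 4×8006/(1−0.3) = 45750 W/m².

45700 W/m²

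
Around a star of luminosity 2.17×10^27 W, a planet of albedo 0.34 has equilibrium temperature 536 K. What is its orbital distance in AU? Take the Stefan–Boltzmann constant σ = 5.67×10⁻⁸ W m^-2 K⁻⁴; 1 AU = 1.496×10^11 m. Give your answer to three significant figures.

The flux needed for this T is 4σT⁴/(1−0.34) = 28360 W m^-2.
Then d = [L/(4πS)]^(1/2) = 7.803×10^10 m, i.e. 0.5216 AU.

0.522 AU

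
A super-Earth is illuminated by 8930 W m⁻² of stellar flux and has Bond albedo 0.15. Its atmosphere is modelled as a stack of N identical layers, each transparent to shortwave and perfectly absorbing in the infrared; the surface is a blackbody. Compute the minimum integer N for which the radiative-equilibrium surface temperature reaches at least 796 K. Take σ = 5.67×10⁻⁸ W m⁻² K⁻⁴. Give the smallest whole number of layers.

The effective emission temperature is T_e = [S(1−α)/(4σ)]^¼ = 427.7 K.
Since T_s⁴ = (N+1)T_e⁴, we need N ≥ (T_s/T_e)⁴ − 1 = 10.996.
Rounding up, N = 11.

11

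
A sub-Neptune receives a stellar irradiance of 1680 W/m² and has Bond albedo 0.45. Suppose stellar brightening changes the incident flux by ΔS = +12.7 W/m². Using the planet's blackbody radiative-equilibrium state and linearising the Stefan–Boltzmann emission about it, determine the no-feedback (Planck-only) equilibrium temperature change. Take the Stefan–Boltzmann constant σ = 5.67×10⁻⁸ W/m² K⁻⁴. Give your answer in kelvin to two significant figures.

0.48 K

The baseline emission temperature is T_e = 252.6 K.
ΔF = Δ[S(1−α)]/4 = (1−0.45)·+12.7/4 = 1.746 W/m².
Planck response: λ_P = 4σT_e³ = 4·5.67×10⁻⁸·(252.6)³ = 3.657 W/m²/K.
ΔT₀ = ΔF/λ_P = 1.746/3.657 = 0.477 K.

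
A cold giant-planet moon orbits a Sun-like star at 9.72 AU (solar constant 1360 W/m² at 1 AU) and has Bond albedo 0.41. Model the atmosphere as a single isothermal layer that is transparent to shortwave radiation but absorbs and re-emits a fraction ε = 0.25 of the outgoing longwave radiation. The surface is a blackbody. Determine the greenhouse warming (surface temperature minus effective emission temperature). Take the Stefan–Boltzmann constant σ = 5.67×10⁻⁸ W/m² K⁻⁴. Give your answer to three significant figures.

2.66 K

By the inverse-square law, S = 1360/9.72² = 14.39 W/m².
At the top of the atmosphere, σT_e⁴ = S(1−α)/4 = 2.123 W/m², giving T_e = 78.23 K.
Surface balance with a leaky layer gives σT_s⁴ = σT_e⁴·2/(2−ε), so T_s = T_e·[2/(2−0.25)]^(1/4) = 80.88 K.
The atmosphere warms the surface by 2.656 K.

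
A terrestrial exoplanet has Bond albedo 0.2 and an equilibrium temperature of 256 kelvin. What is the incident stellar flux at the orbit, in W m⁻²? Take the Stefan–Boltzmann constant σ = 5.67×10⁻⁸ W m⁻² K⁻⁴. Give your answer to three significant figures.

1220 W m⁻²

Invert the energy balance for S: S = 4σT⁴/(1−α).
The emitted flux is σT⁴ = 243.5 W m⁻².
So S = 4×243.5/(1−0.2) = 1218 W m⁻².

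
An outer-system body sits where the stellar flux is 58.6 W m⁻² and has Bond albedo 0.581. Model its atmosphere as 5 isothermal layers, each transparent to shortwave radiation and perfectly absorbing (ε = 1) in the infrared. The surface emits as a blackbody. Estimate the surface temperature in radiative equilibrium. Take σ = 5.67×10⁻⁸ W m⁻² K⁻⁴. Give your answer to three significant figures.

OLR = S(1−α)/4 = 6.138 W m⁻²; the top layer radiates at T_e = 102.0 K.
Layer-by-layer balance gives σT_s⁴ = (N+1)σT_e⁴, so T_s = 6^¼·102.0 = 159.6 K.

160 K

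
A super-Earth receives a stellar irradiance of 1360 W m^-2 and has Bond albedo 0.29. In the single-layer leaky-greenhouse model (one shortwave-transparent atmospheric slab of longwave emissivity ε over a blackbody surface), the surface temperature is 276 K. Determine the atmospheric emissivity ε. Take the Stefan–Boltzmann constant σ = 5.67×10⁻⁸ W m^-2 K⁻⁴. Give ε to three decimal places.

0.533

Effective temperature: T_e = [S(1−α)/(4σ)]^(1/4) = 255.4 K.
T_s⁴ = T_e⁴·2/(2−ε) → ε = 2 − 2(T_e/T_s)⁴ = 2 − 2·(255.4/276)⁴ = 0.5326.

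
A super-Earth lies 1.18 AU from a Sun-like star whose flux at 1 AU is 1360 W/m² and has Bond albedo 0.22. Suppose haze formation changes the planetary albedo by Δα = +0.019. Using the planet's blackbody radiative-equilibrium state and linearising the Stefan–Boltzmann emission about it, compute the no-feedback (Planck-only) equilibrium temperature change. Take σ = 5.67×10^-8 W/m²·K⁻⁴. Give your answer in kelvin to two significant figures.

Flux at the orbit: S = 1360/(1.18)² = 976.7 W/m².
The baseline emission temperature is T_e = 240.7 K.
ΔF = −(S/4)Δα = −(976.7/4)×(+0.019) = -4.639 W/m².
Linearising σT⁴ gives d(σT⁴)/dT = 4σT_e³ = 3.165 W/m² per K.
Hence the no-feedback warming is ΔF/(4σT_e³) = -1.47 K.

-1.5 K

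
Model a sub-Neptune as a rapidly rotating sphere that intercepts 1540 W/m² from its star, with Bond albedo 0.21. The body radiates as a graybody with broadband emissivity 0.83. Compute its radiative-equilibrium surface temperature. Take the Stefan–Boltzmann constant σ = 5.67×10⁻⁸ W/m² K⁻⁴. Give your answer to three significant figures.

Absorbed flux (global mean): S(1−α)/4 = 1540·0.79/4 = 304.2 W/m².
Radiative balance εσT⁴ = 304.2 gives T = [304.2/(0.83·σ)]^(1/4) = 283.5 K.

284 K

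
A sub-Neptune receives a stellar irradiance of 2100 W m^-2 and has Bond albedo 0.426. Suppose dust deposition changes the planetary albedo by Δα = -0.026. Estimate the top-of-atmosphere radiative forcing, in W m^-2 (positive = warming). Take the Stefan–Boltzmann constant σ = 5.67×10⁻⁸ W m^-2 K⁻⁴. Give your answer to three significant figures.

The change in absorbed flux is Δ[S(1−α)/4] = −SΔα/4 = 13.65 W m^-2.

13.6 W m^-2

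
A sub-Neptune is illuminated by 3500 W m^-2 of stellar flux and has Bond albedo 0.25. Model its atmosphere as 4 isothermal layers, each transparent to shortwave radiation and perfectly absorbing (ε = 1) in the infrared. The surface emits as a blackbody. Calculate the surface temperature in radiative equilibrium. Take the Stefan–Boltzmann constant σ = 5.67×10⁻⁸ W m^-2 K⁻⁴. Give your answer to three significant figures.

490 K

The effective emission temperature is T_e = [S(1−α)/(4σ)]^¼ = 328.0 K.
Layer-by-layer balance gives σT_s⁴ = (N+1)σT_e⁴, so T_s = 5^¼·328.0 = 490.5 K.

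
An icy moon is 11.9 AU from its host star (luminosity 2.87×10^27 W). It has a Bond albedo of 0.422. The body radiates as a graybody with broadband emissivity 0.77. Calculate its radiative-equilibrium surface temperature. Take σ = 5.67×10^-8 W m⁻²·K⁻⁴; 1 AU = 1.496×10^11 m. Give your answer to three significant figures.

Orbital distance: d = 11.9 AU = 1.780×10^12 m.
S = L/(4πd²) = 72.06 W m⁻².
Absorbed flux (global mean): S(1−α)/4 = 72.06·0.578/4 = 10.41 W m⁻².
Radiative balance εσT⁴ = 10.41 gives T = [10.41/(0.77·σ)]^(1/4) = 124.3 K.

124 K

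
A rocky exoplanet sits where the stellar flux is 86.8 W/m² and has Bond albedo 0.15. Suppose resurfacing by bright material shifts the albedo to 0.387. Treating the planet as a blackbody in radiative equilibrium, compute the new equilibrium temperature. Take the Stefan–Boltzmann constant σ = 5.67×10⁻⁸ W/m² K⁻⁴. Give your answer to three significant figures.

New equilibrium: T₂ = [(1−0.387)·86.80/(4σ)]^(1/4) = 123.8 K.

124 K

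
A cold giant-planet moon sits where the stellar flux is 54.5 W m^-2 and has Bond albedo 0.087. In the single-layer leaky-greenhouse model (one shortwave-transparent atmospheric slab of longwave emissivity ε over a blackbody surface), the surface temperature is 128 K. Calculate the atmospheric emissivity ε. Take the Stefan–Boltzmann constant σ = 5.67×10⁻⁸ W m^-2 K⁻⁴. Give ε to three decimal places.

First, T_e = [54.50·(1−0.087)/(4σ)]^(1/4) = 121.7 K.
Inverting T_s⁴ = 2T_e⁴/(2−ε): (T_e/T_s)⁴ = 0.8173, so ε = 2(1 − 0.8173) = 0.3654.

0.365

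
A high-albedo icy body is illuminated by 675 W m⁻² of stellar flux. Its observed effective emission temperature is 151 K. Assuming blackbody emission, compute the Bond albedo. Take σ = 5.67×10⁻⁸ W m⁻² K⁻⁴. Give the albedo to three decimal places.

0.825

Energy balance: S(1−α)/4 = σT⁴, so 1−α = 4σT⁴/S.
4σT⁴ = 4·5.67×10⁻⁸·(151)⁴ = 117.9 W m⁻².
Hence α = 1 − 117.9/675.0 = 0.8253.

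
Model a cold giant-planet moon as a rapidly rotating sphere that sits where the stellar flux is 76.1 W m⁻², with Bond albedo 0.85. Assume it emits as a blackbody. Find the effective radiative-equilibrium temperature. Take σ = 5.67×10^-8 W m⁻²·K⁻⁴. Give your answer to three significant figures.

The planet absorbs (1−α)S over its disc πR² and re-emits over 4πR², so the mean absorbed flux is (1−0.85)·76.10/4 = 2.854 W m⁻².
Balancing against σT⁴: T = (2.854/5.67×10⁻⁸)^(1/4) = 84.23 K.

84.2 K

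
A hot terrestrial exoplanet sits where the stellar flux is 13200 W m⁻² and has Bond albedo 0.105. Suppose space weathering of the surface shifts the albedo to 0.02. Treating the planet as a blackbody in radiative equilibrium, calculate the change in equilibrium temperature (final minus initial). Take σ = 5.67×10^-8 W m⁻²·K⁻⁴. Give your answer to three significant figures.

11.0 K

With α = 0.105, T₁ = 477.7 K.
After:  T₂ = [13200·0.98/(4σ)]^(1/4) = 488.7 K.
ΔT = T₂ − T₁ = 10.96 K.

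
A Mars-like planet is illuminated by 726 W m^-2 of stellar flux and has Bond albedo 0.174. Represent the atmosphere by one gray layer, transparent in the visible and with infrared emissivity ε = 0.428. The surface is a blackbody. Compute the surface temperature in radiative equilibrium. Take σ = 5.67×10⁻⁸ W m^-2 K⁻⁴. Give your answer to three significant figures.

241 K

Effective emission temperature (TOA balance): σT_e⁴ = S(1−α)/4 = 149.9 W m^-2 → T_e = 226.8 K.
For a single slab of emissivity ε, T_s⁴ = 2T_e⁴/(2−ε); thus T_s = 226.8·(1.272)^(1/4) = 240.8 K.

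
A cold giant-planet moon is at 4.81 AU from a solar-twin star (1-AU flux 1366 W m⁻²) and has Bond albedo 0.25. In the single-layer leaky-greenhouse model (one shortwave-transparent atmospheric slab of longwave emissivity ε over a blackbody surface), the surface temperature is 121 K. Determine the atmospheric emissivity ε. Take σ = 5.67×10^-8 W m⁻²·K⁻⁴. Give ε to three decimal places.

0.178

By the inverse-square law, S = 1366/4.81² = 59.04 W m⁻².
First, T_e = [59.04·(1−0.25)/(4σ)]^(1/4) = 118.2 K.
T_s⁴ = T_e⁴·2/(2−ε) → ε = 2 − 2(T_e/T_s)⁴ = 2 − 2·(118.2/121)⁴ = 0.1783.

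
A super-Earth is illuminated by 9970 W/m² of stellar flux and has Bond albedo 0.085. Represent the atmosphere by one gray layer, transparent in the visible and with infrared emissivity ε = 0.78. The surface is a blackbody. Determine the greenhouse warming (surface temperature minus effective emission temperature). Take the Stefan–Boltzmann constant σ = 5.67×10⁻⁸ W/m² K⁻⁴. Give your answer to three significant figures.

At the top of the atmosphere, σT_e⁴ = S(1−α)/4 = 2281 W/m², giving T_e = 447.8 K.
The surface balance (absorbed SW + ε·downward IR = σT_s⁴) with T_a⁴ = T_s⁴/2 reduces to T_s = T_e·[2/(2−ε)]^¼ = 506.7 K.
Greenhouse warming: T_s − T_e = 58.91 K.

58.9 K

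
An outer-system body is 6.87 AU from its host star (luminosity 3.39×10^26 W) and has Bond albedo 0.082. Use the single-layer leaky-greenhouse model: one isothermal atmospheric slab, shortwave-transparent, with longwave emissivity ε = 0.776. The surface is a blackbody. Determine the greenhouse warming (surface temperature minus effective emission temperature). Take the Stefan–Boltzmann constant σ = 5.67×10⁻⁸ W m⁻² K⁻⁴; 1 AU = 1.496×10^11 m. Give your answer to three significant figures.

13.2 kelvin

d = 6.87 × 1.496×10^11 m = 1.028×10^12 m.
Flux at the orbit: S = L/(4πd²) = 3.39×10^26/(4π·(1.03×10^12)²) = 25.54 W m⁻².
At the top of the atmosphere, σT_e⁴ = S(1−α)/4 = 5.861 W m⁻², giving T_e = 100.8 K.
Surface balance with a leaky layer gives σT_s⁴ = σT_e⁴·2/(2−ε), so T_s = T_e·[2/(2−0.776)]^(1/4) = 114.0 K.
Greenhouse warming: T_s − T_e = 13.17 K.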